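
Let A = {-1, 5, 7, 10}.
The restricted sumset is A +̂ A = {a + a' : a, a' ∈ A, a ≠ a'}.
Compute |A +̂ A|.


Restricted sumset: A +̂ A = {a + a' : a ∈ A, a' ∈ A, a ≠ a'}.
Equivalently, take A + A and drop any sum 2a that is achievable ONLY as a + a for a ∈ A (i.e. sums representable only with equal summands).
Enumerate pairs (a, a') with a < a' (symmetric, so each unordered pair gives one sum; this covers all a ≠ a'):
  -1 + 5 = 4
  -1 + 7 = 6
  -1 + 10 = 9
  5 + 7 = 12
  5 + 10 = 15
  7 + 10 = 17
Collected distinct sums: {4, 6, 9, 12, 15, 17}
|A +̂ A| = 6
(Reference bound: |A +̂ A| ≥ 2|A| - 3 for |A| ≥ 2, with |A| = 4 giving ≥ 5.)

|A +̂ A| = 6


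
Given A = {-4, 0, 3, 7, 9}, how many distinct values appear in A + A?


A + A = {a + a' : a, a' ∈ A}; |A| = 5.
General bounds: 2|A| - 1 ≤ |A + A| ≤ |A|(|A|+1)/2, i.e. 9 ≤ |A + A| ≤ 15.
Lower bound 2|A|-1 is attained iff A is an arithmetic progression.
Enumerate sums a + a' for a ≤ a' (symmetric, so this suffices):
a = -4: -4+-4=-8, -4+0=-4, -4+3=-1, -4+7=3, -4+9=5
a = 0: 0+0=0, 0+3=3, 0+7=7, 0+9=9
a = 3: 3+3=6, 3+7=10, 3+9=12
a = 7: 7+7=14, 7+9=16
a = 9: 9+9=18
Distinct sums: {-8, -4, -1, 0, 3, 5, 6, 7, 9, 10, 12, 14, 16, 18}
|A + A| = 14

|A + A| = 14


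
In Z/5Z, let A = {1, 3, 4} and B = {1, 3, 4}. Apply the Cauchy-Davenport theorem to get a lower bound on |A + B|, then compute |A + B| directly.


Cauchy-Davenport: |A + B| ≥ min(p, |A| + |B| - 1) for A, B nonempty in Z/pZ.
|A| = 3, |B| = 3, p = 5.
CD lower bound = min(5, 3 + 3 - 1) = min(5, 5) = 5.
Compute A + B mod 5 directly:
a = 1: 1+1=2, 1+3=4, 1+4=0
a = 3: 3+1=4, 3+3=1, 3+4=2
a = 4: 4+1=0, 4+3=2, 4+4=3
A + B = {0, 1, 2, 3, 4}, so |A + B| = 5.
Verify: 5 ≥ 5? Yes ✓.

CD lower bound = 5, actual |A + B| = 5.


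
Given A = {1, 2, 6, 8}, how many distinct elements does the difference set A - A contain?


A - A = {a - a' : a, a' ∈ A}; |A| = 4.
Bounds: 2|A|-1 ≤ |A - A| ≤ |A|² - |A| + 1, i.e. 7 ≤ |A - A| ≤ 13.
Note: 0 ∈ A - A always (from a - a). The set is symmetric: if d ∈ A - A then -d ∈ A - A.
Enumerate nonzero differences d = a - a' with a > a' (then include -d):
Positive differences: {1, 2, 4, 5, 6, 7}
Full difference set: {0} ∪ (positive diffs) ∪ (negative diffs).
|A - A| = 1 + 2·6 = 13 (matches direct enumeration: 13).

|A - A| = 13


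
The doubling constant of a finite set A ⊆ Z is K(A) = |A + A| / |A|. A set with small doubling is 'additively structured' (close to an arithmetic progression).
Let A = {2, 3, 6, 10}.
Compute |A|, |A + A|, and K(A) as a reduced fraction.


|A| = 4.
Compute A + A by enumerating all 16 pairs.
A + A = {4, 5, 6, 8, 9, 12, 13, 16, 20}, so |A + A| = 9.
K = |A + A| / |A| = 9/4 (already in lowest terms) ≈ 2.2500.
Reference: AP of size 4 gives K = 7/4 ≈ 1.7500; a fully generic set of size 4 gives K ≈ 2.5000.

|A| = 4, |A + A| = 9, K = 9/4.


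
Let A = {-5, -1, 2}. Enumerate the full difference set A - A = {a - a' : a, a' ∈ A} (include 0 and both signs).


A - A = {a - a' : a, a' ∈ A}.
Compute a - a' for each ordered pair (a, a'):
a = -5: -5--5=0, -5--1=-4, -5-2=-7
a = -1: -1--5=4, -1--1=0, -1-2=-3
a = 2: 2--5=7, 2--1=3, 2-2=0
Collecting distinct values (and noting 0 appears from a-a):
A - A = {-7, -4, -3, 0, 3, 4, 7}
|A - A| = 7

A - A = {-7, -4, -3, 0, 3, 4, 7}


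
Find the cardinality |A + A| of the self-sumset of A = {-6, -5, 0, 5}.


A + A = {a + a' : a, a' ∈ A}; |A| = 4.
General bounds: 2|A| - 1 ≤ |A + A| ≤ |A|(|A|+1)/2, i.e. 7 ≤ |A + A| ≤ 10.
Lower bound 2|A|-1 is attained iff A is an arithmetic progression.
Enumerate sums a + a' for a ≤ a' (symmetric, so this suffices):
a = -6: -6+-6=-12, -6+-5=-11, -6+0=-6, -6+5=-1
a = -5: -5+-5=-10, -5+0=-5, -5+5=0
a = 0: 0+0=0, 0+5=5
a = 5: 5+5=10
Distinct sums: {-12, -11, -10, -6, -5, -1, 0, 5, 10}
|A + A| = 9

|A + A| = 9


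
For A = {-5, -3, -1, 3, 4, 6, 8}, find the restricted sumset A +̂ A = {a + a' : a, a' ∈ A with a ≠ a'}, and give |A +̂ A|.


Restricted sumset: A +̂ A = {a + a' : a ∈ A, a' ∈ A, a ≠ a'}.
Equivalently, take A + A and drop any sum 2a that is achievable ONLY as a + a for a ∈ A (i.e. sums representable only with equal summands).
Enumerate pairs (a, a') with a < a' (symmetric, so each unordered pair gives one sum; this covers all a ≠ a'):
  -5 + -3 = -8
  -5 + -1 = -6
  -5 + 3 = -2
  -5 + 4 = -1
  -5 + 6 = 1
  -5 + 8 = 3
  -3 + -1 = -4
  -3 + 3 = 0
  -3 + 4 = 1
  -3 + 6 = 3
  -3 + 8 = 5
  -1 + 3 = 2
  -1 + 4 = 3
  -1 + 6 = 5
  -1 + 8 = 7
  3 + 4 = 7
  3 + 6 = 9
  3 + 8 = 11
  4 + 6 = 10
  4 + 8 = 12
  6 + 8 = 14
Collected distinct sums: {-8, -6, -4, -2, -1, 0, 1, 2, 3, 5, 7, 9, 10, 11, 12, 14}
|A +̂ A| = 16
(Reference bound: |A +̂ A| ≥ 2|A| - 3 for |A| ≥ 2, with |A| = 7 giving ≥ 11.)

|A +̂ A| = 16


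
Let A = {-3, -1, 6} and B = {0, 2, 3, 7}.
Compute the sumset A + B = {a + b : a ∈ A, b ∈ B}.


A + B = {a + b : a ∈ A, b ∈ B}.
Enumerate all |A|·|B| = 3·4 = 12 pairs (a, b) and collect distinct sums.
a = -3: -3+0=-3, -3+2=-1, -3+3=0, -3+7=4
a = -1: -1+0=-1, -1+2=1, -1+3=2, -1+7=6
a = 6: 6+0=6, 6+2=8, 6+3=9, 6+7=13
Collecting distinct sums: A + B = {-3, -1, 0, 1, 2, 4, 6, 8, 9, 13}
|A + B| = 10

A + B = {-3, -1, 0, 1, 2, 4, 6, 8, 9, 13}


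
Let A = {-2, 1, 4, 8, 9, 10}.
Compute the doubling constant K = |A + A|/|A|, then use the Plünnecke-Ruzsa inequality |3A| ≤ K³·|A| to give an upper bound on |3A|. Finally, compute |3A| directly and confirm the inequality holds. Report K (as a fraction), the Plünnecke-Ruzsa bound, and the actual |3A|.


|A| = 6.
Step 1: Compute A + A by enumerating all 36 pairs.
A + A = {-4, -1, 2, 5, 6, 7, 8, 9, 10, 11, 12, 13, 14, 16, 17, 18, 19, 20}, so |A + A| = 18.
Step 2: Doubling constant K = |A + A|/|A| = 18/6 = 18/6 ≈ 3.0000.
Step 3: Plünnecke-Ruzsa gives |3A| ≤ K³·|A| = (3.0000)³ · 6 ≈ 162.0000.
Step 4: Compute 3A = A + A + A directly by enumerating all triples (a,b,c) ∈ A³; |3A| = 31.
Step 5: Check 31 ≤ 162.0000? Yes ✓.

K = 18/6, Plünnecke-Ruzsa bound K³|A| ≈ 162.0000, |3A| = 31, inequality holds.


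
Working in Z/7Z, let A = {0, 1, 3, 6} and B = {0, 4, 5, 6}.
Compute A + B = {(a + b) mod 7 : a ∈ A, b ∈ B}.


Work in Z/7Z: reduce every sum a + b modulo 7.
Enumerate all 16 pairs:
a = 0: 0+0=0, 0+4=4, 0+5=5, 0+6=6
a = 1: 1+0=1, 1+4=5, 1+5=6, 1+6=0
a = 3: 3+0=3, 3+4=0, 3+5=1, 3+6=2
a = 6: 6+0=6, 6+4=3, 6+5=4, 6+6=5
Distinct residues collected: {0, 1, 2, 3, 4, 5, 6}
|A + B| = 7 (out of 7 total residues).

A + B = {0, 1, 2, 3, 4, 5, 6}


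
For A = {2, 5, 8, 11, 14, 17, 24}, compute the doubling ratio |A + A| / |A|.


|A| = 7.
Compute A + A by enumerating all 49 pairs.
A + A = {4, 7, 10, 13, 16, 19, 22, 25, 26, 28, 29, 31, 32, 34, 35, 38, 41, 48}, so |A + A| = 18.
K = |A + A| / |A| = 18/7 (already in lowest terms) ≈ 2.5714.
Reference: AP of size 7 gives K = 13/7 ≈ 1.8571; a fully generic set of size 7 gives K ≈ 4.0000.

|A| = 7, |A + A| = 18, K = 18/7.


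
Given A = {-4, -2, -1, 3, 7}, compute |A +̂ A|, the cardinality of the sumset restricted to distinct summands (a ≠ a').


Restricted sumset: A +̂ A = {a + a' : a ∈ A, a' ∈ A, a ≠ a'}.
Equivalently, take A + A and drop any sum 2a that is achievable ONLY as a + a for a ∈ A (i.e. sums representable only with equal summands).
Enumerate pairs (a, a') with a < a' (symmetric, so each unordered pair gives one sum; this covers all a ≠ a'):
  -4 + -2 = -6
  -4 + -1 = -5
  -4 + 3 = -1
  -4 + 7 = 3
  -2 + -1 = -3
  -2 + 3 = 1
  -2 + 7 = 5
  -1 + 3 = 2
  -1 + 7 = 6
  3 + 7 = 10
Collected distinct sums: {-6, -5, -3, -1, 1, 2, 3, 5, 6, 10}
|A +̂ A| = 10
(Reference bound: |A +̂ A| ≥ 2|A| - 3 for |A| ≥ 2, with |A| = 5 giving ≥ 7.)

|A +̂ A| = 10


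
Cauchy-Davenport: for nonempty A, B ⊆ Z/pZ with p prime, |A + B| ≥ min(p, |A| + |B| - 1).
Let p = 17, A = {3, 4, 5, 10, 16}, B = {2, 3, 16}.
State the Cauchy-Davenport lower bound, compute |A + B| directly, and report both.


Cauchy-Davenport: |A + B| ≥ min(p, |A| + |B| - 1) for A, B nonempty in Z/pZ.
|A| = 5, |B| = 3, p = 17.
CD lower bound = min(17, 5 + 3 - 1) = min(17, 7) = 7.
Compute A + B mod 17 directly:
a = 3: 3+2=5, 3+3=6, 3+16=2
a = 4: 4+2=6, 4+3=7, 4+16=3
a = 5: 5+2=7, 5+3=8, 5+16=4
a = 10: 10+2=12, 10+3=13, 10+16=9
a = 16: 16+2=1, 16+3=2, 16+16=15
A + B = {1, 2, 3, 4, 5, 6, 7, 8, 9, 12, 13, 15}, so |A + B| = 12.
Verify: 12 ≥ 7? Yes ✓.

CD lower bound = 7, actual |A + B| = 12.


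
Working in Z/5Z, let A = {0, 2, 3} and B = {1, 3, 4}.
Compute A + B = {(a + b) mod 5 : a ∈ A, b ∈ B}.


Work in Z/5Z: reduce every sum a + b modulo 5.
Enumerate all 9 pairs:
a = 0: 0+1=1, 0+3=3, 0+4=4
a = 2: 2+1=3, 2+3=0, 2+4=1
a = 3: 3+1=4, 3+3=1, 3+4=2
Distinct residues collected: {0, 1, 2, 3, 4}
|A + B| = 5 (out of 5 total residues).

A + B = {0, 1, 2, 3, 4}


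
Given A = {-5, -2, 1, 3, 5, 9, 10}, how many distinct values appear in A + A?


A + A = {a + a' : a, a' ∈ A}; |A| = 7.
General bounds: 2|A| - 1 ≤ |A + A| ≤ |A|(|A|+1)/2, i.e. 13 ≤ |A + A| ≤ 28.
Lower bound 2|A|-1 is attained iff A is an arithmetic progression.
Enumerate sums a + a' for a ≤ a' (symmetric, so this suffices):
a = -5: -5+-5=-10, -5+-2=-7, -5+1=-4, -5+3=-2, -5+5=0, -5+9=4, -5+10=5
a = -2: -2+-2=-4, -2+1=-1, -2+3=1, -2+5=3, -2+9=7, -2+10=8
a = 1: 1+1=2, 1+3=4, 1+5=6, 1+9=10, 1+10=11
a = 3: 3+3=6, 3+5=8, 3+9=12, 3+10=13
a = 5: 5+5=10, 5+9=14, 5+10=15
a = 9: 9+9=18, 9+10=19
a = 10: 10+10=20
Distinct sums: {-10, -7, -4, -2, -1, 0, 1, 2, 3, 4, 5, 6, 7, 8, 10, 11, 12, 13, 14, 15, 18, 19, 20}
|A + A| = 23

|A + A| = 23


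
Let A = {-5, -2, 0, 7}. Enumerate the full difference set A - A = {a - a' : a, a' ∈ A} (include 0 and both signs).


A - A = {a - a' : a, a' ∈ A}.
Compute a - a' for each ordered pair (a, a'):
a = -5: -5--5=0, -5--2=-3, -5-0=-5, -5-7=-12
a = -2: -2--5=3, -2--2=0, -2-0=-2, -2-7=-9
a = 0: 0--5=5, 0--2=2, 0-0=0, 0-7=-7
a = 7: 7--5=12, 7--2=9, 7-0=7, 7-7=0
Collecting distinct values (and noting 0 appears from a-a):
A - A = {-12, -9, -7, -5, -3, -2, 0, 2, 3, 5, 7, 9, 12}
|A - A| = 13

A - A = {-12, -9, -7, -5, -3, -2, 0, 2, 3, 5, 7, 9, 12}


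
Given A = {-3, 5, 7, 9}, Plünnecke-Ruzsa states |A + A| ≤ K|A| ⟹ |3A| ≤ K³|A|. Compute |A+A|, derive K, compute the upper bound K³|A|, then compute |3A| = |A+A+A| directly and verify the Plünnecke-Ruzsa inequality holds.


|A| = 4.
Step 1: Compute A + A by enumerating all 16 pairs.
A + A = {-6, 2, 4, 6, 10, 12, 14, 16, 18}, so |A + A| = 9.
Step 2: Doubling constant K = |A + A|/|A| = 9/4 = 9/4 ≈ 2.2500.
Step 3: Plünnecke-Ruzsa gives |3A| ≤ K³·|A| = (2.2500)³ · 4 ≈ 45.5625.
Step 4: Compute 3A = A + A + A directly by enumerating all triples (a,b,c) ∈ A³; |3A| = 15.
Step 5: Check 15 ≤ 45.5625? Yes ✓.

K = 9/4, Plünnecke-Ruzsa bound K³|A| ≈ 45.5625, |3A| = 15, inequality holds.


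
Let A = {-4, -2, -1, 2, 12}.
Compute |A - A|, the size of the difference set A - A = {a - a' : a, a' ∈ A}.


A - A = {a - a' : a, a' ∈ A}; |A| = 5.
Bounds: 2|A|-1 ≤ |A - A| ≤ |A|² - |A| + 1, i.e. 9 ≤ |A - A| ≤ 21.
Note: 0 ∈ A - A always (from a - a). The set is symmetric: if d ∈ A - A then -d ∈ A - A.
Enumerate nonzero differences d = a - a' with a > a' (then include -d):
Positive differences: {1, 2, 3, 4, 6, 10, 13, 14, 16}
Full difference set: {0} ∪ (positive diffs) ∪ (negative diffs).
|A - A| = 1 + 2·9 = 19 (matches direct enumeration: 19).

|A - A| = 19


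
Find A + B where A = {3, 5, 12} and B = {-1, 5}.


A + B = {a + b : a ∈ A, b ∈ B}.
Enumerate all |A|·|B| = 3·2 = 6 pairs (a, b) and collect distinct sums.
a = 3: 3+-1=2, 3+5=8
a = 5: 5+-1=4, 5+5=10
a = 12: 12+-1=11, 12+5=17
Collecting distinct sums: A + B = {2, 4, 8, 10, 11, 17}
|A + B| = 6

A + B = {2, 4, 8, 10, 11, 17}


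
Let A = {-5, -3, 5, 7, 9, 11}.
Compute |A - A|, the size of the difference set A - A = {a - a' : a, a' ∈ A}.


A - A = {a - a' : a, a' ∈ A}; |A| = 6.
Bounds: 2|A|-1 ≤ |A - A| ≤ |A|² - |A| + 1, i.e. 11 ≤ |A - A| ≤ 31.
Note: 0 ∈ A - A always (from a - a). The set is symmetric: if d ∈ A - A then -d ∈ A - A.
Enumerate nonzero differences d = a - a' with a > a' (then include -d):
Positive differences: {2, 4, 6, 8, 10, 12, 14, 16}
Full difference set: {0} ∪ (positive diffs) ∪ (negative diffs).
|A - A| = 1 + 2·8 = 17 (matches direct enumeration: 17).

|A - A| = 17


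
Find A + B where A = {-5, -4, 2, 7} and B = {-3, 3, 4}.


A + B = {a + b : a ∈ A, b ∈ B}.
Enumerate all |A|·|B| = 4·3 = 12 pairs (a, b) and collect distinct sums.
a = -5: -5+-3=-8, -5+3=-2, -5+4=-1
a = -4: -4+-3=-7, -4+3=-1, -4+4=0
a = 2: 2+-3=-1, 2+3=5, 2+4=6
a = 7: 7+-3=4, 7+3=10, 7+4=11
Collecting distinct sums: A + B = {-8, -7, -2, -1, 0, 4, 5, 6, 10, 11}
|A + B| = 10

A + B = {-8, -7, -2, -1, 0, 4, 5, 6, 10, 11}


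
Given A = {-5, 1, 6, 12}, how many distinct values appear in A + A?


A + A = {a + a' : a, a' ∈ A}; |A| = 4.
General bounds: 2|A| - 1 ≤ |A + A| ≤ |A|(|A|+1)/2, i.e. 7 ≤ |A + A| ≤ 10.
Lower bound 2|A|-1 is attained iff A is an arithmetic progression.
Enumerate sums a + a' for a ≤ a' (symmetric, so this suffices):
a = -5: -5+-5=-10, -5+1=-4, -5+6=1, -5+12=7
a = 1: 1+1=2, 1+6=7, 1+12=13
a = 6: 6+6=12, 6+12=18
a = 12: 12+12=24
Distinct sums: {-10, -4, 1, 2, 7, 12, 13, 18, 24}
|A + A| = 9

|A + A| = 9


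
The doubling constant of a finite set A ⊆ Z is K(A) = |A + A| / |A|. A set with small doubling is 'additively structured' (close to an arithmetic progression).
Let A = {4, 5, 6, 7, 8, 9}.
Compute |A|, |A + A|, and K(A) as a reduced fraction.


|A| = 6.
Compute A + A by enumerating all 36 pairs.
A + A = {8, 9, 10, 11, 12, 13, 14, 15, 16, 17, 18}, so |A + A| = 11.
K = |A + A| / |A| = 11/6 (already in lowest terms) ≈ 1.8333.
Reference: AP of size 6 gives K = 11/6 ≈ 1.8333; a fully generic set of size 6 gives K ≈ 3.5000.

|A| = 6, |A + A| = 11, K = 11/6.


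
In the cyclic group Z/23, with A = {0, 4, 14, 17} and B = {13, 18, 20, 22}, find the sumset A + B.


Work in Z/23Z: reduce every sum a + b modulo 23.
Enumerate all 16 pairs:
a = 0: 0+13=13, 0+18=18, 0+20=20, 0+22=22
a = 4: 4+13=17, 4+18=22, 4+20=1, 4+22=3
a = 14: 14+13=4, 14+18=9, 14+20=11, 14+22=13
a = 17: 17+13=7, 17+18=12, 17+20=14, 17+22=16
Distinct residues collected: {1, 3, 4, 7, 9, 11, 12, 13, 14, 16, 17, 18, 20, 22}
|A + B| = 14 (out of 23 total residues).

A + B = {1, 3, 4, 7, 9, 11, 12, 13, 14, 16, 17, 18, 20, 22}


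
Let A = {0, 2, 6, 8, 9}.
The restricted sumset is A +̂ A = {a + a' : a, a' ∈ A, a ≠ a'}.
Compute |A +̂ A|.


Restricted sumset: A +̂ A = {a + a' : a ∈ A, a' ∈ A, a ≠ a'}.
Equivalently, take A + A and drop any sum 2a that is achievable ONLY as a + a for a ∈ A (i.e. sums representable only with equal summands).
Enumerate pairs (a, a') with a < a' (symmetric, so each unordered pair gives one sum; this covers all a ≠ a'):
  0 + 2 = 2
  0 + 6 = 6
  0 + 8 = 8
  0 + 9 = 9
  2 + 6 = 8
  2 + 8 = 10
  2 + 9 = 11
  6 + 8 = 14
  6 + 9 = 15
  8 + 9 = 17
Collected distinct sums: {2, 6, 8, 9, 10, 11, 14, 15, 17}
|A +̂ A| = 9
(Reference bound: |A +̂ A| ≥ 2|A| - 3 for |A| ≥ 2, with |A| = 5 giving ≥ 7.)

|A +̂ A| = 9


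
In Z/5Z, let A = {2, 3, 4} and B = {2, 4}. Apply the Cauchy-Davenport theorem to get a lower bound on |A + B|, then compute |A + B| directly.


Cauchy-Davenport: |A + B| ≥ min(p, |A| + |B| - 1) for A, B nonempty in Z/pZ.
|A| = 3, |B| = 2, p = 5.
CD lower bound = min(5, 3 + 2 - 1) = min(5, 4) = 4.
Compute A + B mod 5 directly:
a = 2: 2+2=4, 2+4=1
a = 3: 3+2=0, 3+4=2
a = 4: 4+2=1, 4+4=3
A + B = {0, 1, 2, 3, 4}, so |A + B| = 5.
Verify: 5 ≥ 4? Yes ✓.

CD lower bound = 4, actual |A + B| = 5.


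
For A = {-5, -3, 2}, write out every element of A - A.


A - A = {a - a' : a, a' ∈ A}.
Compute a - a' for each ordered pair (a, a'):
a = -5: -5--5=0, -5--3=-2, -5-2=-7
a = -3: -3--5=2, -3--3=0, -3-2=-5
a = 2: 2--5=7, 2--3=5, 2-2=0
Collecting distinct values (and noting 0 appears from a-a):
A - A = {-7, -5, -2, 0, 2, 5, 7}
|A - A| = 7

A - A = {-7, -5, -2, 0, 2, 5, 7}


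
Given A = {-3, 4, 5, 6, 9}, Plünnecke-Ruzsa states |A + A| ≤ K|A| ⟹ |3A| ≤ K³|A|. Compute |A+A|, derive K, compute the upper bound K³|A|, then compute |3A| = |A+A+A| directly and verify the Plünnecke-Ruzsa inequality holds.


|A| = 5.
Step 1: Compute A + A by enumerating all 25 pairs.
A + A = {-6, 1, 2, 3, 6, 8, 9, 10, 11, 12, 13, 14, 15, 18}, so |A + A| = 14.
Step 2: Doubling constant K = |A + A|/|A| = 14/5 = 14/5 ≈ 2.8000.
Step 3: Plünnecke-Ruzsa gives |3A| ≤ K³·|A| = (2.8000)³ · 5 ≈ 109.7600.
Step 4: Compute 3A = A + A + A directly by enumerating all triples (a,b,c) ∈ A³; |3A| = 26.
Step 5: Check 26 ≤ 109.7600? Yes ✓.

K = 14/5, Plünnecke-Ruzsa bound K³|A| ≈ 109.7600, |3A| = 26, inequality holds.


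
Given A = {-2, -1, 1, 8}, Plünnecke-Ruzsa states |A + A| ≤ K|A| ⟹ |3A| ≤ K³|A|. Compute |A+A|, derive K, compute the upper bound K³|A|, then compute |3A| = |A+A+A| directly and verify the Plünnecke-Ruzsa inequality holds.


|A| = 4.
Step 1: Compute A + A by enumerating all 16 pairs.
A + A = {-4, -3, -2, -1, 0, 2, 6, 7, 9, 16}, so |A + A| = 10.
Step 2: Doubling constant K = |A + A|/|A| = 10/4 = 10/4 ≈ 2.5000.
Step 3: Plünnecke-Ruzsa gives |3A| ≤ K³·|A| = (2.5000)³ · 4 ≈ 62.5000.
Step 4: Compute 3A = A + A + A directly by enumerating all triples (a,b,c) ∈ A³; |3A| = 19.
Step 5: Check 19 ≤ 62.5000? Yes ✓.

K = 10/4, Plünnecke-Ruzsa bound K³|A| ≈ 62.5000, |3A| = 19, inequality holds.


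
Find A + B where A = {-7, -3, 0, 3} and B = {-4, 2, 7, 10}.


A + B = {a + b : a ∈ A, b ∈ B}.
Enumerate all |A|·|B| = 4·4 = 16 pairs (a, b) and collect distinct sums.
a = -7: -7+-4=-11, -7+2=-5, -7+7=0, -7+10=3
a = -3: -3+-4=-7, -3+2=-1, -3+7=4, -3+10=7
a = 0: 0+-4=-4, 0+2=2, 0+7=7, 0+10=10
a = 3: 3+-4=-1, 3+2=5, 3+7=10, 3+10=13
Collecting distinct sums: A + B = {-11, -7, -5, -4, -1, 0, 2, 3, 4, 5, 7, 10, 13}
|A + B| = 13

A + B = {-11, -7, -5, -4, -1, 0, 2, 3, 4, 5, 7, 10, 13}


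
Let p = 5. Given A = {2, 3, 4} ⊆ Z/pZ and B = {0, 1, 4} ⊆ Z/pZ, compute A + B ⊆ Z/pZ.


Work in Z/5Z: reduce every sum a + b modulo 5.
Enumerate all 9 pairs:
a = 2: 2+0=2, 2+1=3, 2+4=1
a = 3: 3+0=3, 3+1=4, 3+4=2
a = 4: 4+0=4, 4+1=0, 4+4=3
Distinct residues collected: {0, 1, 2, 3, 4}
|A + B| = 5 (out of 5 total residues).

A + B = {0, 1, 2, 3, 4}


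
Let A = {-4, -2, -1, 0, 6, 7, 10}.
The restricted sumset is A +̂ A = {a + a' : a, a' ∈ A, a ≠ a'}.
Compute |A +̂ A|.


Restricted sumset: A +̂ A = {a + a' : a ∈ A, a' ∈ A, a ≠ a'}.
Equivalently, take A + A and drop any sum 2a that is achievable ONLY as a + a for a ∈ A (i.e. sums representable only with equal summands).
Enumerate pairs (a, a') with a < a' (symmetric, so each unordered pair gives one sum; this covers all a ≠ a'):
  -4 + -2 = -6
  -4 + -1 = -5
  -4 + 0 = -4
  -4 + 6 = 2
  -4 + 7 = 3
  -4 + 10 = 6
  -2 + -1 = -3
  -2 + 0 = -2
  -2 + 6 = 4
  -2 + 7 = 5
  -2 + 10 = 8
  -1 + 0 = -1
  -1 + 6 = 5
  -1 + 7 = 6
  -1 + 10 = 9
  0 + 6 = 6
  0 + 7 = 7
  0 + 10 = 10
  6 + 7 = 13
  6 + 10 = 16
  7 + 10 = 17
Collected distinct sums: {-6, -5, -4, -3, -2, -1, 2, 3, 4, 5, 6, 7, 8, 9, 10, 13, 16, 17}
|A +̂ A| = 18
(Reference bound: |A +̂ A| ≥ 2|A| - 3 for |A| ≥ 2, with |A| = 7 giving ≥ 11.)

|A +̂ A| = 18


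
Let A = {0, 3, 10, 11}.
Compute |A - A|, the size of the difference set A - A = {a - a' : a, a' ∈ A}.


A - A = {a - a' : a, a' ∈ A}; |A| = 4.
Bounds: 2|A|-1 ≤ |A - A| ≤ |A|² - |A| + 1, i.e. 7 ≤ |A - A| ≤ 13.
Note: 0 ∈ A - A always (from a - a). The set is symmetric: if d ∈ A - A then -d ∈ A - A.
Enumerate nonzero differences d = a - a' with a > a' (then include -d):
Positive differences: {1, 3, 7, 8, 10, 11}
Full difference set: {0} ∪ (positive diffs) ∪ (negative diffs).
|A - A| = 1 + 2·6 = 13 (matches direct enumeration: 13).

|A - A| = 13


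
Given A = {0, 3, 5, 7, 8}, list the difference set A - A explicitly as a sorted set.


A - A = {a - a' : a, a' ∈ A}.
Compute a - a' for each ordered pair (a, a'):
a = 0: 0-0=0, 0-3=-3, 0-5=-5, 0-7=-7, 0-8=-8
a = 3: 3-0=3, 3-3=0, 3-5=-2, 3-7=-4, 3-8=-5
a = 5: 5-0=5, 5-3=2, 5-5=0, 5-7=-2, 5-8=-3
a = 7: 7-0=7, 7-3=4, 7-5=2, 7-7=0, 7-8=-1
a = 8: 8-0=8, 8-3=5, 8-5=3, 8-7=1, 8-8=0
Collecting distinct values (and noting 0 appears from a-a):
A - A = {-8, -7, -5, -4, -3, -2, -1, 0, 1, 2, 3, 4, 5, 7, 8}
|A - A| = 15

A - A = {-8, -7, -5, -4, -3, -2, -1, 0, 1, 2, 3, 4, 5, 7, 8}


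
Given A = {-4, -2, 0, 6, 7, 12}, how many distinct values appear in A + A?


A + A = {a + a' : a, a' ∈ A}; |A| = 6.
General bounds: 2|A| - 1 ≤ |A + A| ≤ |A|(|A|+1)/2, i.e. 11 ≤ |A + A| ≤ 21.
Lower bound 2|A|-1 is attained iff A is an arithmetic progression.
Enumerate sums a + a' for a ≤ a' (symmetric, so this suffices):
a = -4: -4+-4=-8, -4+-2=-6, -4+0=-4, -4+6=2, -4+7=3, -4+12=8
a = -2: -2+-2=-4, -2+0=-2, -2+6=4, -2+7=5, -2+12=10
a = 0: 0+0=0, 0+6=6, 0+7=7, 0+12=12
a = 6: 6+6=12, 6+7=13, 6+12=18
a = 7: 7+7=14, 7+12=19
a = 12: 12+12=24
Distinct sums: {-8, -6, -4, -2, 0, 2, 3, 4, 5, 6, 7, 8, 10, 12, 13, 14, 18, 19, 24}
|A + A| = 19

|A + A| = 19


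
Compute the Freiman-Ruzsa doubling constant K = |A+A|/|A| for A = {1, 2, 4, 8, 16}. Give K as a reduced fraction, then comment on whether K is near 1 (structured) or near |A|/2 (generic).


|A| = 5.
Compute A + A by enumerating all 25 pairs.
A + A = {2, 3, 4, 5, 6, 8, 9, 10, 12, 16, 17, 18, 20, 24, 32}, so |A + A| = 15.
K = |A + A| / |A| = 15/5 = 3/1 ≈ 3.0000.
Reference: AP of size 5 gives K = 9/5 ≈ 1.8000; a fully generic set of size 5 gives K ≈ 3.0000.

|A| = 5, |A + A| = 15, K = 15/5 = 3/1.


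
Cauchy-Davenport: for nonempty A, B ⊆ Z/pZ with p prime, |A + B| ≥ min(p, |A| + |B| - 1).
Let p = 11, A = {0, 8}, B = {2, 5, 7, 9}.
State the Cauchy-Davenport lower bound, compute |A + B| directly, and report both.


Cauchy-Davenport: |A + B| ≥ min(p, |A| + |B| - 1) for A, B nonempty in Z/pZ.
|A| = 2, |B| = 4, p = 11.
CD lower bound = min(11, 2 + 4 - 1) = min(11, 5) = 5.
Compute A + B mod 11 directly:
a = 0: 0+2=2, 0+5=5, 0+7=7, 0+9=9
a = 8: 8+2=10, 8+5=2, 8+7=4, 8+9=6
A + B = {2, 4, 5, 6, 7, 9, 10}, so |A + B| = 7.
Verify: 7 ≥ 5? Yes ✓.

CD lower bound = 5, actual |A + B| = 7.


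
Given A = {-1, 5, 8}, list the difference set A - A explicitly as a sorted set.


A - A = {a - a' : a, a' ∈ A}.
Compute a - a' for each ordered pair (a, a'):
a = -1: -1--1=0, -1-5=-6, -1-8=-9
a = 5: 5--1=6, 5-5=0, 5-8=-3
a = 8: 8--1=9, 8-5=3, 8-8=0
Collecting distinct values (and noting 0 appears from a-a):
A - A = {-9, -6, -3, 0, 3, 6, 9}
|A - A| = 7

A - A = {-9, -6, -3, 0, 3, 6, 9}


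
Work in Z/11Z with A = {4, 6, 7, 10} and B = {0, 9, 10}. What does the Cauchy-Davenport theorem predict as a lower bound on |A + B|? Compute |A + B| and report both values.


Cauchy-Davenport: |A + B| ≥ min(p, |A| + |B| - 1) for A, B nonempty in Z/pZ.
|A| = 4, |B| = 3, p = 11.
CD lower bound = min(11, 4 + 3 - 1) = min(11, 6) = 6.
Compute A + B mod 11 directly:
a = 4: 4+0=4, 4+9=2, 4+10=3
a = 6: 6+0=6, 6+9=4, 6+10=5
a = 7: 7+0=7, 7+9=5, 7+10=6
a = 10: 10+0=10, 10+9=8, 10+10=9
A + B = {2, 3, 4, 5, 6, 7, 8, 9, 10}, so |A + B| = 9.
Verify: 9 ≥ 6? Yes ✓.

CD lower bound = 6, actual |A + B| = 9.


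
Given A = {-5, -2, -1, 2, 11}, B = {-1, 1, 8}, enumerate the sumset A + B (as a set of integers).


A + B = {a + b : a ∈ A, b ∈ B}.
Enumerate all |A|·|B| = 5·3 = 15 pairs (a, b) and collect distinct sums.
a = -5: -5+-1=-6, -5+1=-4, -5+8=3
a = -2: -2+-1=-3, -2+1=-1, -2+8=6
a = -1: -1+-1=-2, -1+1=0, -1+8=7
a = 2: 2+-1=1, 2+1=3, 2+8=10
a = 11: 11+-1=10, 11+1=12, 11+8=19
Collecting distinct sums: A + B = {-6, -4, -3, -2, -1, 0, 1, 3, 6, 7, 10, 12, 19}
|A + B| = 13

A + B = {-6, -4, -3, -2, -1, 0, 1, 3, 6, 7, 10, 12, 19}


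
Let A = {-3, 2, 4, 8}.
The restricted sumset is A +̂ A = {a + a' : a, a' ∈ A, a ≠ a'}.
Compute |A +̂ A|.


Restricted sumset: A +̂ A = {a + a' : a ∈ A, a' ∈ A, a ≠ a'}.
Equivalently, take A + A and drop any sum 2a that is achievable ONLY as a + a for a ∈ A (i.e. sums representable only with equal summands).
Enumerate pairs (a, a') with a < a' (symmetric, so each unordered pair gives one sum; this covers all a ≠ a'):
  -3 + 2 = -1
  -3 + 4 = 1
  -3 + 8 = 5
  2 + 4 = 6
  2 + 8 = 10
  4 + 8 = 12
Collected distinct sums: {-1, 1, 5, 6, 10, 12}
|A +̂ A| = 6
(Reference bound: |A +̂ A| ≥ 2|A| - 3 for |A| ≥ 2, with |A| = 4 giving ≥ 5.)

|A +̂ A| = 6


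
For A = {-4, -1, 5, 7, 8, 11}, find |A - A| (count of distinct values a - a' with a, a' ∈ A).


A - A = {a - a' : a, a' ∈ A}; |A| = 6.
Bounds: 2|A|-1 ≤ |A - A| ≤ |A|² - |A| + 1, i.e. 11 ≤ |A - A| ≤ 31.
Note: 0 ∈ A - A always (from a - a). The set is symmetric: if d ∈ A - A then -d ∈ A - A.
Enumerate nonzero differences d = a - a' with a > a' (then include -d):
Positive differences: {1, 2, 3, 4, 6, 8, 9, 11, 12, 15}
Full difference set: {0} ∪ (positive diffs) ∪ (negative diffs).
|A - A| = 1 + 2·10 = 21 (matches direct enumeration: 21).

|A - A| = 21


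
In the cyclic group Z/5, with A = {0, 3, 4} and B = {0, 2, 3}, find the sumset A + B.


Work in Z/5Z: reduce every sum a + b modulo 5.
Enumerate all 9 pairs:
a = 0: 0+0=0, 0+2=2, 0+3=3
a = 3: 3+0=3, 3+2=0, 3+3=1
a = 4: 4+0=4, 4+2=1, 4+3=2
Distinct residues collected: {0, 1, 2, 3, 4}
|A + B| = 5 (out of 5 total residues).

A + B = {0, 1, 2, 3, 4}


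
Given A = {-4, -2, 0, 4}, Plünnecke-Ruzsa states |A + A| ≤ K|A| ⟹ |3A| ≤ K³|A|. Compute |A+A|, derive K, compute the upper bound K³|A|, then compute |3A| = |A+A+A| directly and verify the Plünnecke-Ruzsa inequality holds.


|A| = 4.
Step 1: Compute A + A by enumerating all 16 pairs.
A + A = {-8, -6, -4, -2, 0, 2, 4, 8}, so |A + A| = 8.
Step 2: Doubling constant K = |A + A|/|A| = 8/4 = 8/4 ≈ 2.0000.
Step 3: Plünnecke-Ruzsa gives |3A| ≤ K³·|A| = (2.0000)³ · 4 ≈ 32.0000.
Step 4: Compute 3A = A + A + A directly by enumerating all triples (a,b,c) ∈ A³; |3A| = 12.
Step 5: Check 12 ≤ 32.0000? Yes ✓.

K = 8/4, Plünnecke-Ruzsa bound K³|A| ≈ 32.0000, |3A| = 12, inequality holds.


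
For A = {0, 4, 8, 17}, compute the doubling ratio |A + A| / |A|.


|A| = 4.
Compute A + A by enumerating all 16 pairs.
A + A = {0, 4, 8, 12, 16, 17, 21, 25, 34}, so |A + A| = 9.
K = |A + A| / |A| = 9/4 (already in lowest terms) ≈ 2.2500.
Reference: AP of size 4 gives K = 7/4 ≈ 1.7500; a fully generic set of size 4 gives K ≈ 2.5000.

|A| = 4, |A + A| = 9, K = 9/4.


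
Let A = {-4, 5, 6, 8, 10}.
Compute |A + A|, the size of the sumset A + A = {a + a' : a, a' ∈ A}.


A + A = {a + a' : a, a' ∈ A}; |A| = 5.
General bounds: 2|A| - 1 ≤ |A + A| ≤ |A|(|A|+1)/2, i.e. 9 ≤ |A + A| ≤ 15.
Lower bound 2|A|-1 is attained iff A is an arithmetic progression.
Enumerate sums a + a' for a ≤ a' (symmetric, so this suffices):
a = -4: -4+-4=-8, -4+5=1, -4+6=2, -4+8=4, -4+10=6
a = 5: 5+5=10, 5+6=11, 5+8=13, 5+10=15
a = 6: 6+6=12, 6+8=14, 6+10=16
a = 8: 8+8=16, 8+10=18
a = 10: 10+10=20
Distinct sums: {-8, 1, 2, 4, 6, 10, 11, 12, 13, 14, 15, 16, 18, 20}
|A + A| = 14

|A + A| = 14


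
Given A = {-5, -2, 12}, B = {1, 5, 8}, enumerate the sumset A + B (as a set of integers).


A + B = {a + b : a ∈ A, b ∈ B}.
Enumerate all |A|·|B| = 3·3 = 9 pairs (a, b) and collect distinct sums.
a = -5: -5+1=-4, -5+5=0, -5+8=3
a = -2: -2+1=-1, -2+5=3, -2+8=6
a = 12: 12+1=13, 12+5=17, 12+8=20
Collecting distinct sums: A + B = {-4, -1, 0, 3, 6, 13, 17, 20}
|A + B| = 8

A + B = {-4, -1, 0, 3, 6, 13, 17, 20}


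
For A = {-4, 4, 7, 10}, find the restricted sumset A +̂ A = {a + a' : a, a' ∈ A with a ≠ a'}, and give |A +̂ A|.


Restricted sumset: A +̂ A = {a + a' : a ∈ A, a' ∈ A, a ≠ a'}.
Equivalently, take A + A and drop any sum 2a that is achievable ONLY as a + a for a ∈ A (i.e. sums representable only with equal summands).
Enumerate pairs (a, a') with a < a' (symmetric, so each unordered pair gives one sum; this covers all a ≠ a'):
  -4 + 4 = 0
  -4 + 7 = 3
  -4 + 10 = 6
  4 + 7 = 11
  4 + 10 = 14
  7 + 10 = 17
Collected distinct sums: {0, 3, 6, 11, 14, 17}
|A +̂ A| = 6
(Reference bound: |A +̂ A| ≥ 2|A| - 3 for |A| ≥ 2, with |A| = 4 giving ≥ 5.)

|A +̂ A| = 6


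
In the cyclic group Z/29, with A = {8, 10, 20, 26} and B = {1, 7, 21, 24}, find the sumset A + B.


Work in Z/29Z: reduce every sum a + b modulo 29.
Enumerate all 16 pairs:
a = 8: 8+1=9, 8+7=15, 8+21=0, 8+24=3
a = 10: 10+1=11, 10+7=17, 10+21=2, 10+24=5
a = 20: 20+1=21, 20+7=27, 20+21=12, 20+24=15
a = 26: 26+1=27, 26+7=4, 26+21=18, 26+24=21
Distinct residues collected: {0, 2, 3, 4, 5, 9, 11, 12, 15, 17, 18, 21, 27}
|A + B| = 13 (out of 29 total residues).

A + B = {0, 2, 3, 4, 5, 9, 11, 12, 15, 17, 18, 21, 27}


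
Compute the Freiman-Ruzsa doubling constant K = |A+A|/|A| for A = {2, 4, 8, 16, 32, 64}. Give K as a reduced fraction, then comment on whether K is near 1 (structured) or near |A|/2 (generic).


|A| = 6.
Compute A + A by enumerating all 36 pairs.
A + A = {4, 6, 8, 10, 12, 16, 18, 20, 24, 32, 34, 36, 40, 48, 64, 66, 68, 72, 80, 96, 128}, so |A + A| = 21.
K = |A + A| / |A| = 21/6 = 7/2 ≈ 3.5000.
Reference: AP of size 6 gives K = 11/6 ≈ 1.8333; a fully generic set of size 6 gives K ≈ 3.5000.

|A| = 6, |A + A| = 21, K = 21/6 = 7/2.


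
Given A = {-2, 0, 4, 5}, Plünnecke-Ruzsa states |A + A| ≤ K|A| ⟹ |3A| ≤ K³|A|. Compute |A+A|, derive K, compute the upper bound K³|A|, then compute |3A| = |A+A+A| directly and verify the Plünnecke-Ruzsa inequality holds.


|A| = 4.
Step 1: Compute A + A by enumerating all 16 pairs.
A + A = {-4, -2, 0, 2, 3, 4, 5, 8, 9, 10}, so |A + A| = 10.
Step 2: Doubling constant K = |A + A|/|A| = 10/4 = 10/4 ≈ 2.5000.
Step 3: Plünnecke-Ruzsa gives |3A| ≤ K³·|A| = (2.5000)³ · 4 ≈ 62.5000.
Step 4: Compute 3A = A + A + A directly by enumerating all triples (a,b,c) ∈ A³; |3A| = 18.
Step 5: Check 18 ≤ 62.5000? Yes ✓.

K = 10/4, Plünnecke-Ruzsa bound K³|A| ≈ 62.5000, |3A| = 18, inequality holds.


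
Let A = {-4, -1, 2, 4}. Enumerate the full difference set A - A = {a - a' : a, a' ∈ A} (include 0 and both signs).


A - A = {a - a' : a, a' ∈ A}.
Compute a - a' for each ordered pair (a, a'):
a = -4: -4--4=0, -4--1=-3, -4-2=-6, -4-4=-8
a = -1: -1--4=3, -1--1=0, -1-2=-3, -1-4=-5
a = 2: 2--4=6, 2--1=3, 2-2=0, 2-4=-2
a = 4: 4--4=8, 4--1=5, 4-2=2, 4-4=0
Collecting distinct values (and noting 0 appears from a-a):
A - A = {-8, -6, -5, -3, -2, 0, 2, 3, 5, 6, 8}
|A - A| = 11

A - A = {-8, -6, -5, -3, -2, 0, 2, 3, 5, 6, 8}


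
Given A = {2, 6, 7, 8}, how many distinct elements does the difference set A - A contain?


A - A = {a - a' : a, a' ∈ A}; |A| = 4.
Bounds: 2|A|-1 ≤ |A - A| ≤ |A|² - |A| + 1, i.e. 7 ≤ |A - A| ≤ 13.
Note: 0 ∈ A - A always (from a - a). The set is symmetric: if d ∈ A - A then -d ∈ A - A.
Enumerate nonzero differences d = a - a' with a > a' (then include -d):
Positive differences: {1, 2, 4, 5, 6}
Full difference set: {0} ∪ (positive diffs) ∪ (negative diffs).
|A - A| = 1 + 2·5 = 11 (matches direct enumeration: 11).

|A - A| = 11


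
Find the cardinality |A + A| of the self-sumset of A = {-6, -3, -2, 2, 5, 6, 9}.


A + A = {a + a' : a, a' ∈ A}; |A| = 7.
General bounds: 2|A| - 1 ≤ |A + A| ≤ |A|(|A|+1)/2, i.e. 13 ≤ |A + A| ≤ 28.
Lower bound 2|A|-1 is attained iff A is an arithmetic progression.
Enumerate sums a + a' for a ≤ a' (symmetric, so this suffices):
a = -6: -6+-6=-12, -6+-3=-9, -6+-2=-8, -6+2=-4, -6+5=-1, -6+6=0, -6+9=3
a = -3: -3+-3=-6, -3+-2=-5, -3+2=-1, -3+5=2, -3+6=3, -3+9=6
a = -2: -2+-2=-4, -2+2=0, -2+5=3, -2+6=4, -2+9=7
a = 2: 2+2=4, 2+5=7, 2+6=8, 2+9=11
a = 5: 5+5=10, 5+6=11, 5+9=14
a = 6: 6+6=12, 6+9=15
a = 9: 9+9=18
Distinct sums: {-12, -9, -8, -6, -5, -4, -1, 0, 2, 3, 4, 6, 7, 8, 10, 11, 12, 14, 15, 18}
|A + A| = 20

|A + A| = 20


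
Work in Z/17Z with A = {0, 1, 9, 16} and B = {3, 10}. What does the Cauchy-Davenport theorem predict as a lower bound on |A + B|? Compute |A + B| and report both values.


Cauchy-Davenport: |A + B| ≥ min(p, |A| + |B| - 1) for A, B nonempty in Z/pZ.
|A| = 4, |B| = 2, p = 17.
CD lower bound = min(17, 4 + 2 - 1) = min(17, 5) = 5.
Compute A + B mod 17 directly:
a = 0: 0+3=3, 0+10=10
a = 1: 1+3=4, 1+10=11
a = 9: 9+3=12, 9+10=2
a = 16: 16+3=2, 16+10=9
A + B = {2, 3, 4, 9, 10, 11, 12}, so |A + B| = 7.
Verify: 7 ≥ 5? Yes ✓.

CD lower bound = 5, actual |A + B| = 7.


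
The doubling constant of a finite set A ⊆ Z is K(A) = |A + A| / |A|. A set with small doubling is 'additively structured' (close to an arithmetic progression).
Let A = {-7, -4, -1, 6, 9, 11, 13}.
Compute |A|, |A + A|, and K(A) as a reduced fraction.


|A| = 7.
Compute A + A by enumerating all 49 pairs.
A + A = {-14, -11, -8, -5, -2, -1, 2, 4, 5, 6, 7, 8, 9, 10, 12, 15, 17, 18, 19, 20, 22, 24, 26}, so |A + A| = 23.
K = |A + A| / |A| = 23/7 (already in lowest terms) ≈ 3.2857.
Reference: AP of size 7 gives K = 13/7 ≈ 1.8571; a fully generic set of size 7 gives K ≈ 4.0000.

|A| = 7, |A + A| = 23, K = 23/7.


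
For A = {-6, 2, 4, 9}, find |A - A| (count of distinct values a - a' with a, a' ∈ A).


A - A = {a - a' : a, a' ∈ A}; |A| = 4.
Bounds: 2|A|-1 ≤ |A - A| ≤ |A|² - |A| + 1, i.e. 7 ≤ |A - A| ≤ 13.
Note: 0 ∈ A - A always (from a - a). The set is symmetric: if d ∈ A - A then -d ∈ A - A.
Enumerate nonzero differences d = a - a' with a > a' (then include -d):
Positive differences: {2, 5, 7, 8, 10, 15}
Full difference set: {0} ∪ (positive diffs) ∪ (negative diffs).
|A - A| = 1 + 2·6 = 13 (matches direct enumeration: 13).

|A - A| = 13


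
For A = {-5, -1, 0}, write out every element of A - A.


A - A = {a - a' : a, a' ∈ A}.
Compute a - a' for each ordered pair (a, a'):
a = -5: -5--5=0, -5--1=-4, -5-0=-5
a = -1: -1--5=4, -1--1=0, -1-0=-1
a = 0: 0--5=5, 0--1=1, 0-0=0
Collecting distinct values (and noting 0 appears from a-a):
A - A = {-5, -4, -1, 0, 1, 4, 5}
|A - A| = 7

A - A = {-5, -4, -1, 0, 1, 4, 5}


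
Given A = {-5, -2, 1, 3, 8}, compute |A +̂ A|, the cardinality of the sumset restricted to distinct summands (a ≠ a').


Restricted sumset: A +̂ A = {a + a' : a ∈ A, a' ∈ A, a ≠ a'}.
Equivalently, take A + A and drop any sum 2a that is achievable ONLY as a + a for a ∈ A (i.e. sums representable only with equal summands).
Enumerate pairs (a, a') with a < a' (symmetric, so each unordered pair gives one sum; this covers all a ≠ a'):
  -5 + -2 = -7
  -5 + 1 = -4
  -5 + 3 = -2
  -5 + 8 = 3
  -2 + 1 = -1
  -2 + 3 = 1
  -2 + 8 = 6
  1 + 3 = 4
  1 + 8 = 9
  3 + 8 = 11
Collected distinct sums: {-7, -4, -2, -1, 1, 3, 4, 6, 9, 11}
|A +̂ A| = 10
(Reference bound: |A +̂ A| ≥ 2|A| - 3 for |A| ≥ 2, with |A| = 5 giving ≥ 7.)

|A +̂ A| = 10


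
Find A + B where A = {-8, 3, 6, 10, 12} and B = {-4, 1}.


A + B = {a + b : a ∈ A, b ∈ B}.
Enumerate all |A|·|B| = 5·2 = 10 pairs (a, b) and collect distinct sums.
a = -8: -8+-4=-12, -8+1=-7
a = 3: 3+-4=-1, 3+1=4
a = 6: 6+-4=2, 6+1=7
a = 10: 10+-4=6, 10+1=11
a = 12: 12+-4=8, 12+1=13
Collecting distinct sums: A + B = {-12, -7, -1, 2, 4, 6, 7, 8, 11, 13}
|A + B| = 10

A + B = {-12, -7, -1, 2, 4, 6, 7, 8, 11, 13}


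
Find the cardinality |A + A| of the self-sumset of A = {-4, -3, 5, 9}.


A + A = {a + a' : a, a' ∈ A}; |A| = 4.
General bounds: 2|A| - 1 ≤ |A + A| ≤ |A|(|A|+1)/2, i.e. 7 ≤ |A + A| ≤ 10.
Lower bound 2|A|-1 is attained iff A is an arithmetic progression.
Enumerate sums a + a' for a ≤ a' (symmetric, so this suffices):
a = -4: -4+-4=-8, -4+-3=-7, -4+5=1, -4+9=5
a = -3: -3+-3=-6, -3+5=2, -3+9=6
a = 5: 5+5=10, 5+9=14
a = 9: 9+9=18
Distinct sums: {-8, -7, -6, 1, 2, 5, 6, 10, 14, 18}
|A + A| = 10

|A + A| = 10


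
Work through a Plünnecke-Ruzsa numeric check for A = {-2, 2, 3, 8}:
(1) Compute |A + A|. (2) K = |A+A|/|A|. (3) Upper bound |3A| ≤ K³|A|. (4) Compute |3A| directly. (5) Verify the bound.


|A| = 4.
Step 1: Compute A + A by enumerating all 16 pairs.
A + A = {-4, 0, 1, 4, 5, 6, 10, 11, 16}, so |A + A| = 9.
Step 2: Doubling constant K = |A + A|/|A| = 9/4 = 9/4 ≈ 2.2500.
Step 3: Plünnecke-Ruzsa gives |3A| ≤ K³·|A| = (2.2500)³ · 4 ≈ 45.5625.
Step 4: Compute 3A = A + A + A directly by enumerating all triples (a,b,c) ∈ A³; |3A| = 16.
Step 5: Check 16 ≤ 45.5625? Yes ✓.

K = 9/4, Plünnecke-Ruzsa bound K³|A| ≈ 45.5625, |3A| = 16, inequality holds.


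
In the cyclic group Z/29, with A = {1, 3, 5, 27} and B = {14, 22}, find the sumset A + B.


Work in Z/29Z: reduce every sum a + b modulo 29.
Enumerate all 8 pairs:
a = 1: 1+14=15, 1+22=23
a = 3: 3+14=17, 3+22=25
a = 5: 5+14=19, 5+22=27
a = 27: 27+14=12, 27+22=20
Distinct residues collected: {12, 15, 17, 19, 20, 23, 25, 27}
|A + B| = 8 (out of 29 total residues).

A + B = {12, 15, 17, 19, 20, 23, 25, 27}


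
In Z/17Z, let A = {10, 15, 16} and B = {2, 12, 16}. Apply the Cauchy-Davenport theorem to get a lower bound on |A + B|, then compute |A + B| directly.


Cauchy-Davenport: |A + B| ≥ min(p, |A| + |B| - 1) for A, B nonempty in Z/pZ.
|A| = 3, |B| = 3, p = 17.
CD lower bound = min(17, 3 + 3 - 1) = min(17, 5) = 5.
Compute A + B mod 17 directly:
a = 10: 10+2=12, 10+12=5, 10+16=9
a = 15: 15+2=0, 15+12=10, 15+16=14
a = 16: 16+2=1, 16+12=11, 16+16=15
A + B = {0, 1, 5, 9, 10, 11, 12, 14, 15}, so |A + B| = 9.
Verify: 9 ≥ 5? Yes ✓.

CD lower bound = 5, actual |A + B| = 9.


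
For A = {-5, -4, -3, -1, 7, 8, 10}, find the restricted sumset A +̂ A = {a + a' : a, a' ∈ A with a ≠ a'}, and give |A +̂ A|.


Restricted sumset: A +̂ A = {a + a' : a ∈ A, a' ∈ A, a ≠ a'}.
Equivalently, take A + A and drop any sum 2a that is achievable ONLY as a + a for a ∈ A (i.e. sums representable only with equal summands).
Enumerate pairs (a, a') with a < a' (symmetric, so each unordered pair gives one sum; this covers all a ≠ a'):
  -5 + -4 = -9
  -5 + -3 = -8
  -5 + -1 = -6
  -5 + 7 = 2
  -5 + 8 = 3
  -5 + 10 = 5
  -4 + -3 = -7
  -4 + -1 = -5
  -4 + 7 = 3
  -4 + 8 = 4
  -4 + 10 = 6
  -3 + -1 = -4
  -3 + 7 = 4
  -3 + 8 = 5
  -3 + 10 = 7
  -1 + 7 = 6
  -1 + 8 = 7
  -1 + 10 = 9
  7 + 8 = 15
  7 + 10 = 17
  8 + 10 = 18
Collected distinct sums: {-9, -8, -7, -6, -5, -4, 2, 3, 4, 5, 6, 7, 9, 15, 17, 18}
|A +̂ A| = 16
(Reference bound: |A +̂ A| ≥ 2|A| - 3 for |A| ≥ 2, with |A| = 7 giving ≥ 11.)

|A +̂ A| = 16


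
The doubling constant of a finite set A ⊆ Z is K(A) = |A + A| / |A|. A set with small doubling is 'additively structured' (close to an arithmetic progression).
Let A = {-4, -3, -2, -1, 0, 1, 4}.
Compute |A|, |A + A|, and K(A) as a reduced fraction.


|A| = 7.
Compute A + A by enumerating all 49 pairs.
A + A = {-8, -7, -6, -5, -4, -3, -2, -1, 0, 1, 2, 3, 4, 5, 8}, so |A + A| = 15.
K = |A + A| / |A| = 15/7 (already in lowest terms) ≈ 2.1429.
Reference: AP of size 7 gives K = 13/7 ≈ 1.8571; a fully generic set of size 7 gives K ≈ 4.0000.

|A| = 7, |A + A| = 15, K = 15/7.


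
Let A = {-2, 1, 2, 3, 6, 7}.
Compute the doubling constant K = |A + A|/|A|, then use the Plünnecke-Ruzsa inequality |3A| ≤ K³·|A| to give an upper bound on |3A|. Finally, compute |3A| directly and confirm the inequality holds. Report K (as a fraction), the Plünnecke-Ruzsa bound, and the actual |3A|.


|A| = 6.
Step 1: Compute A + A by enumerating all 36 pairs.
A + A = {-4, -1, 0, 1, 2, 3, 4, 5, 6, 7, 8, 9, 10, 12, 13, 14}, so |A + A| = 16.
Step 2: Doubling constant K = |A + A|/|A| = 16/6 = 16/6 ≈ 2.6667.
Step 3: Plünnecke-Ruzsa gives |3A| ≤ K³·|A| = (2.6667)³ · 6 ≈ 113.7778.
Step 4: Compute 3A = A + A + A directly by enumerating all triples (a,b,c) ∈ A³; |3A| = 26.
Step 5: Check 26 ≤ 113.7778? Yes ✓.

K = 16/6, Plünnecke-Ruzsa bound K³|A| ≈ 113.7778, |3A| = 26, inequality holds.


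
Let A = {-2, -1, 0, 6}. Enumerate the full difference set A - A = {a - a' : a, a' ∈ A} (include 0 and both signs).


A - A = {a - a' : a, a' ∈ A}.
Compute a - a' for each ordered pair (a, a'):
a = -2: -2--2=0, -2--1=-1, -2-0=-2, -2-6=-8
a = -1: -1--2=1, -1--1=0, -1-0=-1, -1-6=-7
a = 0: 0--2=2, 0--1=1, 0-0=0, 0-6=-6
a = 6: 6--2=8, 6--1=7, 6-0=6, 6-6=0
Collecting distinct values (and noting 0 appears from a-a):
A - A = {-8, -7, -6, -2, -1, 0, 1, 2, 6, 7, 8}
|A - A| = 11

A - A = {-8, -7, -6, -2, -1, 0, 1, 2, 6, 7, 8}
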